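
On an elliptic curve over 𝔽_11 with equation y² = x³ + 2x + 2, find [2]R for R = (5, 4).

tangent at (5, 4): λ = (3·5² + 2)/(2·4) ≡ 0/8. 8⁻¹ ≡ 7 (mod 11) since 8·7 = 56 ≡ 1, so λ ≡ 0·7 ≡ 0.
  x = λ² - 5 - 5 = 0 - 10 ≡ 1; y = λ·(5 - 1) - 4 ≡ 7. → (1, 7)

(1, 7)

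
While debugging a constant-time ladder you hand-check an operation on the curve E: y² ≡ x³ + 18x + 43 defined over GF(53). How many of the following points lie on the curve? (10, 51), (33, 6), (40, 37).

1

(10, 51): 51² ≡ 4, rhs ≡ 4 → on.
(33, 6): 6² ≡ 36, rhs ≡ 4 → off.
(40, 37): 37² ≡ 44, rhs ≡ 50 → off.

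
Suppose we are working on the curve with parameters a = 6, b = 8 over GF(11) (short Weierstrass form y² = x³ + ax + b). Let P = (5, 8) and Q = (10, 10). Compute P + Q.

(5, 8) + (10, 10). λ = (10 - 8)/(10 - 5) ≡ 2/5 mod 11. 5⁻¹ ≡ 9 (mod 11), so λ ≡ 7.
  x = λ² - 5 - 10 = 49 - 15 ≡ 1; y = λ·(5 - 1) - 8 ≡ 9. → (1, 9)

(1, 9)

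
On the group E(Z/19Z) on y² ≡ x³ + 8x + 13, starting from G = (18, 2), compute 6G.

Repeated addition: build up to 6G.
2G: tangent at (18, 2): λ = (3·18² + 8)/(2·2) ≡ 11/4. 4⁻¹ ≡ 5 (mod 19), so λ ≡ 11·5 ≡ 17.
  x = λ² - 18 - 18 = 289 - 36 ≡ 6; y = λ·(18 - 6) - 2 ≡ 12. → (6, 12)
3G: (6, 12) + (18, 2). λ = (2 - 12)/(18 - 6) ≡ 9/12 mod 19. 12⁻¹ ≡ 8 (mod 19) since 12·8 = 96 ≡ 1, so λ ≡ 15.
  x = λ² - 6 - 18 = 225 - 24 ≡ 11; y = λ·(6 - 11) - 12 ≡ 8. → (11, 8)
4G: (11, 8) + (18, 2). λ = (2 - 8)/(18 - 11) ≡ 13/7 mod 19. 7⁻¹ ≡ 11 (mod 19), so λ ≡ 10.
  x = λ² - 11 - 18 = 100 - 29 ≡ 14; y = λ·(11 - 14) - 8 ≡ 0. → (14, 0)
5G: (14, 0) + (18, 2). λ = (2 - 0)/(18 - 14) ≡ 2/4 mod 19. 4⁻¹ ≡ 5 (mod 19) since 4·5 = 20 ≡ 1, so λ ≡ 10.
  x = λ² - 14 - 18 = 100 - 32 ≡ 11; y = λ·(14 - 11) - 0 ≡ 11. → (11, 11)
6G: (11, 11) + (18, 2). λ = (2 - 11)/(18 - 11) ≡ 10/7 mod 19. 7⁻¹ ≡ 11 (mod 19) since 7·11 = 77 ≡ 1, so λ ≡ 15.
  x = λ² - 11 - 18 = 225 - 29 ≡ 6; y = λ·(11 - 6) - 11 ≡ 7. → (6, 7)

(6, 7)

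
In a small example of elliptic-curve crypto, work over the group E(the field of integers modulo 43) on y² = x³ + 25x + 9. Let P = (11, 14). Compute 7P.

(40, 6)

Repeated addition: build up to 7P.
2P: tangent at (11, 14): λ = (3·11² + 25)/(2·14) ≡ 1/28. 28⁻¹ ≡ 20 (mod 43), so λ ≡ 1·20 ≡ 20.
  x = λ² - 11 - 11 = 400 - 22 ≡ 34; y = λ·(11 - 34) - 14 ≡ 42. → (34, 42)
3P: (34, 42) + (11, 14). λ = (14 - 42)/(11 - 34) ≡ 15/20 mod 43. 20⁻¹ ≡ 28 (mod 43) since 20·28 = 560 ≡ 1, so λ ≡ 33.
  x = λ² - 34 - 11 = 1089 - 45 ≡ 12; y = λ·(34 - 12) - 42 ≡ 39. → (12, 39)
4P: (12, 39) + (11, 14). λ = (14 - 39)/(11 - 12) ≡ 18/42 mod 43. 42⁻¹ ≡ 42 (mod 43), so λ ≡ 25.
  x = λ² - 12 - 11 = 625 - 23 ≡ 0; y = λ·(12 - 0) - 39 ≡ 3. → (0, 3)
5P: (0, 3) + (11, 14). λ = (14 - 3)/(11 - 0) ≡ 11/11 mod 43. 11⁻¹ ≡ 4 (mod 43), so λ ≡ 1.
  x = λ² - 0 - 11 = 1 - 11 ≡ 33; y = λ·(0 - 33) - 3 ≡ 7. → (33, 7)
6P: (33, 7) + (11, 14). λ = (14 - 7)/(11 - 33) ≡ 7/21 mod 43. 21⁻¹ ≡ 41 (mod 43), so λ ≡ 29.
  x = λ² - 33 - 11 = 841 - 44 ≡ 23; y = λ·(33 - 23) - 7 ≡ 25. → (23, 25)
7P: (23, 25) + (11, 14). λ = (14 - 25)/(11 - 23) ≡ 32/31 mod 43. 31⁻¹ ≡ 25 (mod 43) since 31·25 = 775 ≡ 1, so λ ≡ 26.
  x = λ² - 23 - 11 = 676 - 34 ≡ 40; y = λ·(23 - 40) - 25 ≡ 6. → (40, 6)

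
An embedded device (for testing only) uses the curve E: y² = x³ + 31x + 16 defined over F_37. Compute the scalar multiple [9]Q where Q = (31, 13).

Repeated addition: build up to 9Q.
2Q: tangent at (31, 13): λ = (3·31² + 31)/(2·13) ≡ 28/26. 26⁻¹ ≡ 10 (mod 37), so λ ≡ 28·10 ≡ 21.
  x = λ² - 31 - 31 = 441 - 62 ≡ 9; y = λ·(31 - 9) - 13 ≡ 5. → (9, 5)
3Q: (9, 5) + (31, 13). λ = (13 - 5)/(31 - 9) ≡ 8/22 mod 37. 22⁻¹ ≡ 32 (mod 37), so λ ≡ 34.
  x = λ² - 9 - 31 = 1156 - 40 ≡ 6; y = λ·(9 - 6) - 5 ≡ 23. → (6, 23)
4Q: (6, 23) + (31, 13). λ = (13 - 23)/(31 - 6) ≡ 27/25 mod 37. 25⁻¹ ≡ 3 (mod 37), so λ ≡ 7.
  x = λ² - 6 - 31 = 49 - 37 ≡ 12; y = λ·(6 - 12) - 23 ≡ 9. → (12, 9)
5Q: (12, 9) + (31, 13). λ = (13 - 9)/(31 - 12) ≡ 4/19 mod 37. 19⁻¹ ≡ 2 (mod 37) since 19·2 = 38 ≡ 1, so λ ≡ 8.
  x = λ² - 12 - 31 = 64 - 43 ≡ 21; y = λ·(12 - 21) - 9 ≡ 30. → (21, 30)
6Q: (21, 30) + (31, 13). λ = (13 - 30)/(31 - 21) ≡ 20/10 mod 37. 10⁻¹ ≡ 26 (mod 37), so λ ≡ 2.
  x = λ² - 21 - 31 = 4 - 52 ≡ 26; y = λ·(21 - 26) - 30 ≡ 34. → (26, 34)
7Q: (26, 34) + (31, 13). λ = (13 - 34)/(31 - 26) ≡ 16/5 mod 37. 5⁻¹ ≡ 15 (mod 37), so λ ≡ 18.
  x = λ² - 26 - 31 = 324 - 57 ≡ 8; y = λ·(26 - 8) - 34 ≡ 31. → (8, 31)
8Q: (8, 31) + (31, 13). λ = (13 - 31)/(31 - 8) ≡ 19/23 mod 37. 23⁻¹ ≡ 29 (mod 37), so λ ≡ 33.
  x = λ² - 8 - 31 = 1089 - 39 ≡ 14; y = λ·(8 - 14) - 31 ≡ 30. → (14, 30)
9Q: (14, 30) + (31, 13). λ = (13 - 30)/(31 - 14) ≡ 20/17 mod 37. 17⁻¹ ≡ 24 (mod 37), so λ ≡ 36.
  x = λ² - 14 - 31 = 1296 - 45 ≡ 30; y = λ·(14 - 30) - 30 ≡ 23. → (30, 23)

(30, 23)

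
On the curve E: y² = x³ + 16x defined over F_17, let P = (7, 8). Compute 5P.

(7, 8)

Repeated addition: build up to 5P.
2P: tangent at (7, 8): λ = (3·7² + 16)/(2·8) ≡ 10/16. 16⁻¹ ≡ 16 (mod 17), so λ ≡ 10·16 ≡ 7.
  x = λ² - 7 - 7 = 49 - 14 ≡ 1; y = λ·(7 - 1) - 8 ≡ 0. → (1, 0)
3P: (1, 0) + (7, 8). λ = (8 - 0)/(7 - 1) ≡ 8/6 mod 17. 6⁻¹ ≡ 3 (mod 17), so λ ≡ 7.
  x = λ² - 1 - 7 = 49 - 8 ≡ 7; y = λ·(1 - 7) - 0 ≡ 9. → (7, 9)
4P: (7, 9) + (7, 8): same x and y₁ ≡ -y₂, so the sum is 𝒪.
5P: 𝒪 + (7, 8) = (7, 8) (identity).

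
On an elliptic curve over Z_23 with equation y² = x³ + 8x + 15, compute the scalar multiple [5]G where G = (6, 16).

Repeated addition: build up to 5G.
2G: tangent at (6, 16): λ = (3·6² + 8)/(2·16) ≡ 1/9. 9⁻¹ ≡ 18 (mod 23) since 9·18 = 162 ≡ 1, so λ ≡ 1·18 ≡ 18.
  x = λ² - 6 - 6 = 324 - 12 ≡ 13; y = λ·(6 - 13) - 16 ≡ 19. → (13, 19)
3G: (13, 19) + (6, 16). λ = (16 - 19)/(6 - 13) ≡ 20/16 mod 23. 16⁻¹ ≡ 13 (mod 23), so λ ≡ 7.
  x = λ² - 13 - 6 = 49 - 19 ≡ 7; y = λ·(13 - 7) - 19 ≡ 0. → (7, 0)
4G: (7, 0) + (6, 16). λ = (16 - 0)/(6 - 7) ≡ 16/22 mod 23. 22⁻¹ ≡ 22 (mod 23), so λ ≡ 7.
  x = λ² - 7 - 6 = 49 - 13 ≡ 13; y = λ·(7 - 13) - 0 ≡ 4. → (13, 4)
5G: (13, 4) + (6, 16). λ = (16 - 4)/(6 - 13) ≡ 12/16 mod 23. 16⁻¹ ≡ 13 (mod 23), so λ ≡ 18.
  x = λ² - 13 - 6 = 324 - 19 ≡ 6; y = λ·(13 - 6) - 4 ≡ 7. → (6, 7)

(6, 7)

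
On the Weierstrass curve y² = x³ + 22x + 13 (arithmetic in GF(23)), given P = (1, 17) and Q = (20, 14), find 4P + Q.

(6, 4)

First 4P:
Repeated addition: build up to 4P.
2P: tangent at (1, 17): λ = (3·1² + 22)/(2·17) ≡ 2/11. 11⁻¹ ≡ 21 (mod 23), so λ ≡ 2·21 ≡ 19.
  x = λ² - 1 - 1 = 361 - 2 ≡ 14; y = λ·(1 - 14) - 17 ≡ 12. → (14, 12)
3P: (14, 12) + (1, 17). λ = (17 - 12)/(1 - 14) ≡ 5/10 mod 23. 10⁻¹ ≡ 7 (mod 23), so λ ≡ 12.
  x = λ² - 14 - 1 = 144 - 15 ≡ 14; y = λ·(14 - 14) - 12 ≡ 11. → (14, 11)
4P: (14, 11) + (1, 17). λ = (17 - 11)/(1 - 14) ≡ 6/10 mod 23. 10⁻¹ ≡ 7 (mod 23), so λ ≡ 19.
  x = λ² - 14 - 1 = 361 - 15 ≡ 1; y = λ·(14 - 1) - 11 ≡ 6. → (1, 6)
4P = (1, 6).
Finally 4P + Q:
(1, 6) + (20, 14). λ = (14 - 6)/(20 - 1) ≡ 8/19 mod 23. 19⁻¹ ≡ 17 (mod 23), so λ ≡ 21.
  x = λ² - 1 - 20 = 441 - 21 ≡ 6; y = λ·(1 - 6) - 6 ≡ 4. → (6, 4)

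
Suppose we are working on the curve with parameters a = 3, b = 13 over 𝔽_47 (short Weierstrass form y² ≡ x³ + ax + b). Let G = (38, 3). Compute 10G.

(20, 6)

Double-and-add on 10 = (1010)₂. Start with G = (38, 3) for the leading 1-bit.
double: tangent at (38, 3): λ = (3·38² + 3)/(2·3) ≡ 11/6. 6⁻¹ ≡ 8 (mod 47) since 6·8 = 48 ≡ 1, so λ ≡ 11·8 ≡ 41.
  x = λ² - 38 - 38 = 1681 - 76 ≡ 7; y = λ·(38 - 7) - 3 ≡ 46. → (7, 46)
double: tangent at (7, 46): λ = (3·7² + 3)/(2·46) ≡ 9/45. 45⁻¹ ≡ 23 (mod 47), so λ ≡ 9·23 ≡ 19.
  x = λ² - 7 - 7 = 361 - 14 ≡ 18; y = λ·(7 - 18) - 46 ≡ 27. → (18, 27)
add G: (18, 27) + (38, 3). λ = (3 - 27)/(38 - 18) ≡ 23/20 mod 47. 20⁻¹ ≡ 40 (mod 47) since 20·40 = 800 ≡ 1, so λ ≡ 27.
  x = λ² - 18 - 38 = 729 - 56 ≡ 15; y = λ·(18 - 15) - 27 ≡ 7. → (15, 7)
double: tangent at (15, 7): λ = (3·15² + 3)/(2·7) ≡ 20/14. 14⁻¹ ≡ 37 (mod 47), so λ ≡ 20·37 ≡ 35.
  x = λ² - 15 - 15 = 1225 - 30 ≡ 20; y = λ·(15 - 20) - 7 ≡ 6. → (20, 6)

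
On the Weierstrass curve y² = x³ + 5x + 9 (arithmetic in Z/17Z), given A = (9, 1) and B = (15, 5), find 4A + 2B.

First 4A:
Repeated addition: build up to 4A.
2A: tangent at (9, 1): λ = (3·9² + 5)/(2·1) ≡ 10/2. 2⁻¹ ≡ 9 (mod 17) since 2·9 = 18 ≡ 1, so λ ≡ 10·9 ≡ 5.
  x = λ² - 9 - 9 = 25 - 18 ≡ 7; y = λ·(9 - 7) - 1 ≡ 9. → (7, 9)
3A: (7, 9) + (9, 1). λ = (1 - 9)/(9 - 7) ≡ 9/2 mod 17. 2⁻¹ ≡ 9 (mod 17), so λ ≡ 13.
  x = λ² - 7 - 9 = 169 - 16 ≡ 0; y = λ·(7 - 0) - 9 ≡ 14. → (0, 14)
4A: (0, 14) + (9, 1). λ = (1 - 14)/(9 - 0) ≡ 4/9 mod 17. 9⁻¹ ≡ 2 (mod 17), so λ ≡ 8.
  x = λ² - 0 - 9 = 64 - 9 ≡ 4; y = λ·(0 - 4) - 14 ≡ 5. → (4, 5)
4A = (4, 5).
Next 2B:
Repeated addition: build up to 2B.
2B: tangent at (15, 5): λ = (3·15² + 5)/(2·5) ≡ 0/10. 10⁻¹ ≡ 12 (mod 17), so λ ≡ 0·12 ≡ 0.
  x = λ² - 15 - 15 = 0 - 30 ≡ 4; y = λ·(15 - 4) - 5 ≡ 12. → (4, 12)
2B = (4, 12).
Finally 4A + 2B:
(4, 5) + (4, 12): same x and y₁ ≡ -y₂, so the sum is O.

O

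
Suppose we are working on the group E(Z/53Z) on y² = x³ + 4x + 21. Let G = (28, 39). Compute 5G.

(45, 22)

Repeated addition: build up to 5G.
2G: tangent at (28, 39): λ = (3·28² + 4)/(2·39) ≡ 24/25. 25⁻¹ ≡ 17 (mod 53), so λ ≡ 24·17 ≡ 37.
  x = λ² - 28 - 28 = 1369 - 56 ≡ 41; y = λ·(28 - 41) - 39 ≡ 10. → (41, 10)
3G: (41, 10) + (28, 39). λ = (39 - 10)/(28 - 41) ≡ 29/40 mod 53. 40⁻¹ ≡ 4 (mod 53) since 40·4 = 160 ≡ 1, so λ ≡ 10.
  x = λ² - 41 - 28 = 100 - 69 ≡ 31; y = λ·(41 - 31) - 10 ≡ 37. → (31, 37)
4G: (31, 37) + (28, 39). λ = (39 - 37)/(28 - 31) ≡ 2/50 mod 53. 50⁻¹ ≡ 35 (mod 53) since 50·35 = 1750 ≡ 1, so λ ≡ 17.
  x = λ² - 31 - 28 = 289 - 59 ≡ 18; y = λ·(31 - 18) - 37 ≡ 25. → (18, 25)
5G: (18, 25) + (28, 39). λ = (39 - 25)/(28 - 18) ≡ 14/10 mod 53. 10⁻¹ ≡ 16 (mod 53) since 10·16 = 160 ≡ 1, so λ ≡ 12.
  x = λ² - 18 - 28 = 144 - 46 ≡ 45; y = λ·(18 - 45) - 25 ≡ 22. → (45, 22)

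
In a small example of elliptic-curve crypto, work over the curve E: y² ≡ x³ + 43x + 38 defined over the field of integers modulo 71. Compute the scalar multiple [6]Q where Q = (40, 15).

(35, 55)

Repeated addition: build up to 6Q.
2Q: tangent at (40, 15): λ = (3·40² + 43)/(2·15) ≡ 15/30. 30⁻¹ ≡ 45 (mod 71), so λ ≡ 15·45 ≡ 36.
  x = λ² - 40 - 40 = 1296 - 80 ≡ 9; y = λ·(40 - 9) - 15 ≡ 36. → (9, 36)
3Q: (9, 36) + (40, 15). λ = (15 - 36)/(40 - 9) ≡ 50/31 mod 71. 31⁻¹ ≡ 55 (mod 71) since 31·55 = 1705 ≡ 1, so λ ≡ 52.
  x = λ² - 9 - 40 = 2704 - 49 ≡ 28; y = λ·(9 - 28) - 36 ≡ 41. → (28, 41)
4Q: (28, 41) + (40, 15). λ = (15 - 41)/(40 - 28) ≡ 45/12 mod 71. 12⁻¹ ≡ 6 (mod 71), so λ ≡ 57.
  x = λ² - 28 - 40 = 3249 - 68 ≡ 57; y = λ·(28 - 57) - 41 ≡ 10. → (57, 10)
5Q: (57, 10) + (40, 15). λ = (15 - 10)/(40 - 57) ≡ 5/54 mod 71. 54⁻¹ ≡ 25 (mod 71), so λ ≡ 54.
  x = λ² - 57 - 40 = 2916 - 97 ≡ 50; y = λ·(57 - 50) - 10 ≡ 13. → (50, 13)
6Q: (50, 13) + (40, 15). λ = (15 - 13)/(40 - 50) ≡ 2/61 mod 71. 61⁻¹ ≡ 7 (mod 71), so λ ≡ 14.
  x = λ² - 50 - 40 = 196 - 90 ≡ 35; y = λ·(50 - 35) - 13 ≡ 55. → (35, 55)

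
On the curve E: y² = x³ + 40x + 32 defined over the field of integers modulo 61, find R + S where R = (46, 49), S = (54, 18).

(46, 49) + (54, 18). λ = (18 - 49)/(54 - 46) ≡ 30/8 mod 61. 8⁻¹ ≡ 23 (mod 61) since 8·23 = 184 ≡ 1, so λ ≡ 19.
  x = λ² - 46 - 54 = 361 - 100 ≡ 17; y = λ·(46 - 17) - 49 ≡ 14. → (17, 14)

(17, 14)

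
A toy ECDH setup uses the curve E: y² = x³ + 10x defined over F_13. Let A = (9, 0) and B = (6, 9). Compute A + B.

(9, 0) + (6, 9). λ = (9 - 0)/(6 - 9) ≡ 9/10 mod 13. 10⁻¹ ≡ 4 (mod 13), so λ ≡ 10.
  x = λ² - 9 - 6 = 100 - 15 ≡ 7; y = λ·(9 - 7) - 0 ≡ 7. → (7, 7)

(7, 7)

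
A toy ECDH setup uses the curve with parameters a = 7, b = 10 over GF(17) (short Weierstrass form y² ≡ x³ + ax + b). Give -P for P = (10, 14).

(10, 3)

-(10, 14) = (10, -14 mod 17) = (10, 3).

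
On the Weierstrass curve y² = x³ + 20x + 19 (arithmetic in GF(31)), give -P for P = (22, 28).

-(22, 28) = (22, -28 mod 31) = (22, 3).

(22, 3)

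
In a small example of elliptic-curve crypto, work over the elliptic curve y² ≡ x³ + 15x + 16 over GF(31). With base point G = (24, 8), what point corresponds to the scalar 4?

Repeated addition: build up to 4G.
2G: tangent at (24, 8): λ = (3·24² + 15)/(2·8) ≡ 7/16. 16⁻¹ ≡ 2 (mod 31), so λ ≡ 7·2 ≡ 14.
  x = λ² - 24 - 24 = 196 - 48 ≡ 24; y = λ·(24 - 24) - 8 ≡ 23. → (24, 23)
3G: (24, 23) + (24, 8): same x and y₁ ≡ -y₂, so the sum is ∞.
4G: ∞ + (24, 8) = (24, 8) (identity).

(24, 8)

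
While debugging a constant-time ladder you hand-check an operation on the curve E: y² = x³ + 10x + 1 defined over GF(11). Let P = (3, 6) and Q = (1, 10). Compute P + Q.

(3, 6) + (1, 10). λ = (10 - 6)/(1 - 3) ≡ 4/9 mod 11. 9⁻¹ ≡ 5 (mod 11) since 9·5 = 45 ≡ 1, so λ ≡ 9.
  x = λ² - 3 - 1 = 81 - 4 ≡ 0; y = λ·(3 - 0) - 6 ≡ 10. → (0, 10)

(0, 10)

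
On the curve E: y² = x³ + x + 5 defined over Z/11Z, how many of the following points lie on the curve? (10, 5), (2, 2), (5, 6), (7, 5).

(10, 5): 5² ≡ 3, rhs ≡ 3 → on.
(2, 2): 2² ≡ 4, rhs ≡ 4 → on.
(5, 6): 6² ≡ 3, rhs ≡ 3 → on.
(7, 5): 5² ≡ 3, rhs ≡ 3 → on.

4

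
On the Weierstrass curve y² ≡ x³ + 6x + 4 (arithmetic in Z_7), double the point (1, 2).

tangent at (1, 2): λ = (3·1² + 6)/(2·2) ≡ 2/4. 4⁻¹ ≡ 2 (mod 7), so λ ≡ 2·2 ≡ 4.
  x = λ² - 1 - 1 = 16 - 2 ≡ 0; y = λ·(1 - 0) - 2 ≡ 2. → (0, 2)

(0, 2)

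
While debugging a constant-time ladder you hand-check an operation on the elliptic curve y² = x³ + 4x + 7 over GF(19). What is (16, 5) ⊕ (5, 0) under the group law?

(7, 6)

(16, 5) + (5, 0). λ = (0 - 5)/(5 - 16) ≡ 14/8 mod 19. 8⁻¹ ≡ 12 (mod 19) since 8·12 = 96 ≡ 1, so λ ≡ 16.
  x = λ² - 16 - 5 = 256 - 21 ≡ 7; y = λ·(16 - 7) - 5 ≡ 6. → (7, 6)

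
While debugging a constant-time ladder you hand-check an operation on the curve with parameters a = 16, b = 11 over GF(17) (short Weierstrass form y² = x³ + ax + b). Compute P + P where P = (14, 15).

(10, 10)

tangent at (14, 15): λ = (3·14² + 16)/(2·15) ≡ 9/13. 13⁻¹ ≡ 4 (mod 17) since 13·4 = 52 ≡ 1, so λ ≡ 9·4 ≡ 2.
  x = λ² - 14 - 14 = 4 - 28 ≡ 10; y = λ·(14 - 10) - 15 ≡ 10. → (10, 10)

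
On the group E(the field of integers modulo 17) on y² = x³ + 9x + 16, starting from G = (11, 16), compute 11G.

Repeated addition: build up to 11G.
2G: tangent at (11, 16): λ = (3·11² + 9)/(2·16) ≡ 15/15. 15⁻¹ ≡ 8 (mod 17), so λ ≡ 15·8 ≡ 1.
  x = λ² - 11 - 11 = 1 - 22 ≡ 13; y = λ·(11 - 13) - 16 ≡ 16. → (13, 16)
3G: (13, 16) + (11, 16). λ = (16 - 16)/(11 - 13) ≡ 0/15 mod 17. 15⁻¹ ≡ 8 (mod 17), so λ ≡ 0.
  x = λ² - 13 - 11 = 0 - 24 ≡ 10; y = λ·(13 - 10) - 16 ≡ 1. → (10, 1)
4G: (10, 1) + (11, 16). λ = (16 - 1)/(11 - 10) ≡ 15/1 mod 17. 1⁻¹ ≡ 1 (mod 17) since 1·1 = 1 ≡ 1, so λ ≡ 15.
  x = λ² - 10 - 11 = 225 - 21 ≡ 0; y = λ·(10 - 0) - 1 ≡ 13. → (0, 13)
5G: (0, 13) + (11, 16). λ = (16 - 13)/(11 - 0) ≡ 3/11 mod 17. 11⁻¹ ≡ 14 (mod 17), so λ ≡ 8.
  x = λ² - 0 - 11 = 64 - 11 ≡ 2; y = λ·(0 - 2) - 13 ≡ 5. → (2, 5)
6G: (2, 5) + (11, 16). λ = (16 - 5)/(11 - 2) ≡ 11/9 mod 17. 9⁻¹ ≡ 2 (mod 17), so λ ≡ 5.
  x = λ² - 2 - 11 = 25 - 13 ≡ 12; y = λ·(2 - 12) - 5 ≡ 13. → (12, 13)
7G: (12, 13) + (11, 16). λ = (16 - 13)/(11 - 12) ≡ 3/16 mod 17. 16⁻¹ ≡ 16 (mod 17) since 16·16 = 256 ≡ 1, so λ ≡ 14.
  x = λ² - 12 - 11 = 196 - 23 ≡ 3; y = λ·(12 - 3) - 13 ≡ 11. → (3, 11)
8G: (3, 11) + (11, 16). λ = (16 - 11)/(11 - 3) ≡ 5/8 mod 17. 8⁻¹ ≡ 15 (mod 17) since 8·15 = 120 ≡ 1, so λ ≡ 7.
  x = λ² - 3 - 11 = 49 - 14 ≡ 1; y = λ·(3 - 1) - 11 ≡ 3. → (1, 3)
9G: (1, 3) + (11, 16). λ = (16 - 3)/(11 - 1) ≡ 13/10 mod 17. 10⁻¹ ≡ 12 (mod 17) since 10·12 = 120 ≡ 1, so λ ≡ 3.
  x = λ² - 1 - 11 = 9 - 12 ≡ 14; y = λ·(1 - 14) - 3 ≡ 9. → (14, 9)
10G: (14, 9) + (11, 16). λ = (16 - 9)/(11 - 14) ≡ 7/14 mod 17. 14⁻¹ ≡ 11 (mod 17), so λ ≡ 9.
  x = λ² - 14 - 11 = 81 - 25 ≡ 5; y = λ·(14 - 5) - 9 ≡ 4. → (5, 4)
11G: (5, 4) + (11, 16). λ = (16 - 4)/(11 - 5) ≡ 12/6 mod 17. 6⁻¹ ≡ 3 (mod 17), so λ ≡ 2.
  x = λ² - 5 - 11 = 4 - 16 ≡ 5; y = λ·(5 - 5) - 4 ≡ 13. → (5, 13)

(5, 13)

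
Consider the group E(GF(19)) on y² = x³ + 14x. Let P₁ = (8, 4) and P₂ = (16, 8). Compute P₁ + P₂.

(0, 0)

(8, 4) + (16, 8). λ = (8 - 4)/(16 - 8) ≡ 4/8 mod 19. 8⁻¹ ≡ 12 (mod 19) since 8·12 = 96 ≡ 1, so λ ≡ 10.
  x = λ² - 8 - 16 = 100 - 24 ≡ 0; y = λ·(8 - 0) - 4 ≡ 0. → (0, 0)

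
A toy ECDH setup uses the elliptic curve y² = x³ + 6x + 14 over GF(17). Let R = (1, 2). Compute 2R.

(2, 0)

tangent at (1, 2): λ = (3·1² + 6)/(2·2) ≡ 9/4. 4⁻¹ ≡ 13 (mod 17), so λ ≡ 9·13 ≡ 15.
  x = λ² - 1 - 1 = 225 - 2 ≡ 2; y = λ·(1 - 2) - 2 ≡ 0. → (2, 0)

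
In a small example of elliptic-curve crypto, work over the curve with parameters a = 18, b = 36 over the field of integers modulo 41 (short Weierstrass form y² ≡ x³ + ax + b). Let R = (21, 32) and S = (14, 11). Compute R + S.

(15, 27)

(21, 32) + (14, 11). λ = (11 - 32)/(14 - 21) ≡ 20/34 mod 41. 34⁻¹ ≡ 35 (mod 41) since 34·35 = 1190 ≡ 1, so λ ≡ 3.
  x = λ² - 21 - 14 = 9 - 35 ≡ 15; y = λ·(21 - 15) - 32 ≡ 27. → (15, 27)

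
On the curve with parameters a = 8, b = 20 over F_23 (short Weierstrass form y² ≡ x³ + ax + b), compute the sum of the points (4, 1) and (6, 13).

(4, 1) + (6, 13). λ = (13 - 1)/(6 - 4) ≡ 12/2 mod 23. 2⁻¹ ≡ 12 (mod 23) since 2·12 = 24 ≡ 1, so λ ≡ 6.
  x = λ² - 4 - 6 = 36 - 10 ≡ 3; y = λ·(4 - 3) - 1 ≡ 5. → (3, 5)

(3, 5)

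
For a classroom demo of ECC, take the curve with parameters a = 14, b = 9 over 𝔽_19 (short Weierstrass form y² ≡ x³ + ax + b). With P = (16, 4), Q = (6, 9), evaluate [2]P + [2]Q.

(12, 9)

First 2P:
Repeated addition: build up to 2P.
2P: tangent at (16, 4): λ = (3·16² + 14)/(2·4) ≡ 3/8. 8⁻¹ ≡ 12 (mod 19) since 8·12 = 96 ≡ 1, so λ ≡ 3·12 ≡ 17.
  x = λ² - 16 - 16 = 289 - 32 ≡ 10; y = λ·(16 - 10) - 4 ≡ 3. → (10, 3)
2P = (10, 3).
Next 2Q:
Repeated addition: build up to 2Q.
2Q: tangent at (6, 9): λ = (3·6² + 14)/(2·9) ≡ 8/18. 18⁻¹ ≡ 18 (mod 19) since 18·18 = 324 ≡ 1, so λ ≡ 8·18 ≡ 11.
  x = λ² - 6 - 6 = 121 - 12 ≡ 14; y = λ·(6 - 14) - 9 ≡ 17. → (14, 17)
2Q = (14, 17).
Finally 2P + 2Q:
(10, 3) + (14, 17). λ = (17 - 3)/(14 - 10) ≡ 14/4 mod 19. 4⁻¹ ≡ 5 (mod 19), so λ ≡ 13.
  x = λ² - 10 - 14 = 169 - 24 ≡ 12; y = λ·(10 - 12) - 3 ≡ 9. → (12, 9)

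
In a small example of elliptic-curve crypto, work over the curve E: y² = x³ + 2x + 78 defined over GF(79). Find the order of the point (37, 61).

2P: tangent at (37, 61): λ = (3·37² + 2)/(2·61) ≡ 1/43. 43⁻¹ ≡ 68 (mod 79), so λ ≡ 1·68 ≡ 68.
  x = λ² - 37 - 37 = 4624 - 74 ≡ 47; y = λ·(37 - 47) - 61 ≡ 49. → (47, 49)
3P: (47, 49) + (37, 61). λ = (61 - 49)/(37 - 47) ≡ 12/69 mod 79. 69⁻¹ ≡ 71 (mod 79), so λ ≡ 62.
  x = λ² - 47 - 37 = 3844 - 84 ≡ 47; y = λ·(47 - 47) - 49 ≡ 30. → (47, 30)
4P: (47, 30) + (37, 61). λ = (61 - 30)/(37 - 47) ≡ 31/69 mod 79. 69⁻¹ ≡ 71 (mod 79), so λ ≡ 68.
  x = λ² - 47 - 37 = 4624 - 84 ≡ 37; y = λ·(47 - 37) - 30 ≡ 18. → (37, 18)
5P: (37, 18) + (37, 61): same x and y₁ ≡ -y₂, so the sum is 𝒪.
5P = 𝒪, so the order is 5.

5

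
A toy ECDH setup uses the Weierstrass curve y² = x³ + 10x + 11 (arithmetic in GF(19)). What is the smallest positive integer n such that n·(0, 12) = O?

11

2P: tangent at (0, 12): λ = (3·0² + 10)/(2·12) ≡ 10/5. 5⁻¹ ≡ 4 (mod 19), so λ ≡ 10·4 ≡ 2.
  x = λ² - 0 - 0 = 4 - 0 ≡ 4; y = λ·(0 - 4) - 12 ≡ 18. → (4, 18)
3P: (4, 18) + (0, 12). λ = (12 - 18)/(0 - 4) ≡ 13/15 mod 19. 15⁻¹ ≡ 14 (mod 19), so λ ≡ 11.
  x = λ² - 4 - 0 = 121 - 4 ≡ 3; y = λ·(4 - 3) - 18 ≡ 12. → (3, 12)
4P: (3, 12) + (0, 12). λ = (12 - 12)/(0 - 3) ≡ 0/16 mod 19. 16⁻¹ ≡ 6 (mod 19), so λ ≡ 0.
  x = λ² - 3 - 0 = 0 - 3 ≡ 16; y = λ·(3 - 16) - 12 ≡ 7. → (16, 7)
5P: (16, 7) + (0, 12). λ = (12 - 7)/(0 - 16) ≡ 5/3 mod 19. 3⁻¹ ≡ 13 (mod 19), so λ ≡ 8.
  x = λ² - 16 - 0 = 64 - 16 ≡ 10; y = λ·(16 - 10) - 7 ≡ 3. → (10, 3)
6P: (10, 3) + (0, 12). λ = (12 - 3)/(0 - 10) ≡ 9/9 mod 19. 9⁻¹ ≡ 17 (mod 19), so λ ≡ 1.
  x = λ² - 10 - 0 = 1 - 10 ≡ 10; y = λ·(10 - 10) - 3 ≡ 16. → (10, 16)
7P: (10, 16) + (0, 12). λ = (12 - 16)/(0 - 10) ≡ 15/9 mod 19. 9⁻¹ ≡ 17 (mod 19), so λ ≡ 8.
  x = λ² - 10 - 0 = 64 - 10 ≡ 16; y = λ·(10 - 16) - 16 ≡ 12. → (16, 12)
8P: (16, 12) + (0, 12). λ = (12 - 12)/(0 - 16) ≡ 0/3 mod 19. 3⁻¹ ≡ 13 (mod 19), so λ ≡ 0.
  x = λ² - 16 - 0 = 0 - 16 ≡ 3; y = λ·(16 - 3) - 12 ≡ 7. → (3, 7)
9P: (3, 7) + (0, 12). λ = (12 - 7)/(0 - 3) ≡ 5/16 mod 19. 16⁻¹ ≡ 6 (mod 19) since 16·6 = 96 ≡ 1, so λ ≡ 11.
  x = λ² - 3 - 0 = 121 - 3 ≡ 4; y = λ·(3 - 4) - 7 ≡ 1. → (4, 1)
10P: (4, 1) + (0, 12). λ = (12 - 1)/(0 - 4) ≡ 11/15 mod 19. 15⁻¹ ≡ 14 (mod 19), so λ ≡ 2.
  x = λ² - 4 - 0 = 4 - 4 ≡ 0; y = λ·(4 - 0) - 1 ≡ 7. → (0, 7)
11P: (0, 7) + (0, 12): same x and y₁ ≡ -y₂, so the sum is O.
11P = O, so the order is 11.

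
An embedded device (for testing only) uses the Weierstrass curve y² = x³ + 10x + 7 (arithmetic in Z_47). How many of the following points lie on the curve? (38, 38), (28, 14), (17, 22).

(38, 38): 38² ≡ 34, rhs ≡ 34 → on.
(28, 14): 14² ≡ 8, rhs ≡ 8 → on.
(17, 22): 22² ≡ 14, rhs ≡ 14 → on.

3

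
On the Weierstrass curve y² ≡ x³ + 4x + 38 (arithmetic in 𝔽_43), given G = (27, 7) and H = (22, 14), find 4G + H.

(36, 21)

First 4G:
Repeated addition: build up to 4G.
2G: tangent at (27, 7): λ = (3·27² + 4)/(2·7) ≡ 41/14. 14⁻¹ ≡ 40 (mod 43), so λ ≡ 41·40 ≡ 6.
  x = λ² - 27 - 27 = 36 - 54 ≡ 25; y = λ·(27 - 25) - 7 ≡ 5. → (25, 5)
3G: (25, 5) + (27, 7). λ = (7 - 5)/(27 - 25) ≡ 2/2 mod 43. 2⁻¹ ≡ 22 (mod 43) since 2·22 = 44 ≡ 1, so λ ≡ 1.
  x = λ² - 25 - 27 = 1 - 52 ≡ 35; y = λ·(25 - 35) - 5 ≡ 28. → (35, 28)
4G: (35, 28) + (27, 7). λ = (7 - 28)/(27 - 35) ≡ 22/35 mod 43. 35⁻¹ ≡ 16 (mod 43) since 35·16 = 560 ≡ 1, so λ ≡ 8.
  x = λ² - 35 - 27 = 64 - 62 ≡ 2; y = λ·(35 - 2) - 28 ≡ 21. → (2, 21)
4G = (2, 21).
Finally 4G + H:
(2, 21) + (22, 14). λ = (14 - 21)/(22 - 2) ≡ 36/20 mod 43. 20⁻¹ ≡ 28 (mod 43) since 20·28 = 560 ≡ 1, so λ ≡ 19.
  x = λ² - 2 - 22 = 361 - 24 ≡ 36; y = λ·(2 - 36) - 21 ≡ 21. → (36, 21)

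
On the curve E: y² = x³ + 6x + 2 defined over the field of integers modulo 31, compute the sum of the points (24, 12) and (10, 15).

(1, 3)

(24, 12) + (10, 15). λ = (15 - 12)/(10 - 24) ≡ 3/17 mod 31. 17⁻¹ ≡ 11 (mod 31), so λ ≡ 2.
  x = λ² - 24 - 10 = 4 - 34 ≡ 1; y = λ·(24 - 1) - 12 ≡ 3. → (1, 3)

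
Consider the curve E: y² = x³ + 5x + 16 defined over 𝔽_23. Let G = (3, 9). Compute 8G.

(19, 1)

Repeated addition: build up to 8G.
2G: tangent at (3, 9): λ = (3·3² + 5)/(2·9) ≡ 9/18. 18⁻¹ ≡ 9 (mod 23), so λ ≡ 9·9 ≡ 12.
  x = λ² - 3 - 3 = 144 - 6 ≡ 0; y = λ·(3 - 0) - 9 ≡ 4. → (0, 4)
3G: (0, 4) + (3, 9). λ = (9 - 4)/(3 - 0) ≡ 5/3 mod 23. 3⁻¹ ≡ 8 (mod 23) since 3·8 = 24 ≡ 1, so λ ≡ 17.
  x = λ² - 0 - 3 = 289 - 3 ≡ 10; y = λ·(0 - 10) - 4 ≡ 10. → (10, 10)
4G: (10, 10) + (3, 9). λ = (9 - 10)/(3 - 10) ≡ 22/16 mod 23. 16⁻¹ ≡ 13 (mod 23), so λ ≡ 10.
  x = λ² - 10 - 3 = 100 - 13 ≡ 18; y = λ·(10 - 18) - 10 ≡ 2. → (18, 2)
5G: (18, 2) + (3, 9). λ = (9 - 2)/(3 - 18) ≡ 7/8 mod 23. 8⁻¹ ≡ 3 (mod 23), so λ ≡ 21.
  x = λ² - 18 - 3 = 441 - 21 ≡ 6; y = λ·(18 - 6) - 2 ≡ 20. → (6, 20)
6G: (6, 20) + (3, 9). λ = (9 - 20)/(3 - 6) ≡ 12/20 mod 23. 20⁻¹ ≡ 15 (mod 23), so λ ≡ 19.
  x = λ² - 6 - 3 = 361 - 9 ≡ 7; y = λ·(6 - 7) - 20 ≡ 7. → (7, 7)
7G: (7, 7) + (3, 9). λ = (9 - 7)/(3 - 7) ≡ 2/19 mod 23. 19⁻¹ ≡ 17 (mod 23) since 19·17 = 323 ≡ 1, so λ ≡ 11.
  x = λ² - 7 - 3 = 121 - 10 ≡ 19; y = λ·(7 - 19) - 7 ≡ 22. → (19, 22)
8G: (19, 22) + (3, 9). λ = (9 - 22)/(3 - 19) ≡ 10/7 mod 23. 7⁻¹ ≡ 10 (mod 23), so λ ≡ 8.
  x = λ² - 19 - 3 = 64 - 22 ≡ 19; y = λ·(19 - 19) - 22 ≡ 1. → (19, 1)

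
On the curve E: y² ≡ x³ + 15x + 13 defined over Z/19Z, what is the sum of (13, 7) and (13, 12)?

O

The two points share x = 13 and their y-coordinates satisfy 7 + 12 ≡ 0 (mod 19), so they are inverses. Their sum is O.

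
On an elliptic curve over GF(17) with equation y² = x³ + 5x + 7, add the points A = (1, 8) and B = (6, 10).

(2, 12)

(1, 8) + (6, 10). λ = (10 - 8)/(6 - 1) ≡ 2/5 mod 17. 5⁻¹ ≡ 7 (mod 17), so λ ≡ 14.
  x = λ² - 1 - 6 = 196 - 7 ≡ 2; y = λ·(1 - 2) - 8 ≡ 12. → (2, 12)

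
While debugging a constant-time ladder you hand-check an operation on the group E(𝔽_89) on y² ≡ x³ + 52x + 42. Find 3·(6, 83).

(46, 88)

Write P = (6, 83).
Repeated addition: build up to 3P.
2P: tangent at (6, 83): λ = (3·6² + 52)/(2·83) ≡ 71/77. 77⁻¹ ≡ 37 (mod 89), so λ ≡ 71·37 ≡ 46.
  x = λ² - 6 - 6 = 2116 - 12 ≡ 57; y = λ·(6 - 57) - 83 ≡ 63. → (57, 63)
3P: (57, 63) + (6, 83). λ = (83 - 63)/(6 - 57) ≡ 20/38 mod 89. 38⁻¹ ≡ 82 (mod 89), so λ ≡ 38.
  x = λ² - 57 - 6 = 1444 - 63 ≡ 46; y = λ·(57 - 46) - 63 ≡ 88. → (46, 88)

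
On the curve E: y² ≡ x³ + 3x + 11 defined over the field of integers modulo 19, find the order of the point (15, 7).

2P: tangent at (15, 7): λ = (3·15² + 3)/(2·7) ≡ 13/14. 14⁻¹ ≡ 15 (mod 19), so λ ≡ 13·15 ≡ 5.
  x = λ² - 15 - 15 = 25 - 30 ≡ 14; y = λ·(15 - 14) - 7 ≡ 17. → (14, 17)
3P: (14, 17) + (15, 7). λ = (7 - 17)/(15 - 14) ≡ 9/1 mod 19. 1⁻¹ ≡ 1 (mod 19) since 1·1 = 1 ≡ 1, so λ ≡ 9.
  x = λ² - 14 - 15 = 81 - 29 ≡ 14; y = λ·(14 - 14) - 17 ≡ 2. → (14, 2)
4P: (14, 2) + (15, 7). λ = (7 - 2)/(15 - 14) ≡ 5/1 mod 19. 1⁻¹ ≡ 1 (mod 19) since 1·1 = 1 ≡ 1, so λ ≡ 5.
  x = λ² - 14 - 15 = 25 - 29 ≡ 15; y = λ·(14 - 15) - 2 ≡ 12. → (15, 12)
5P: (15, 12) + (15, 7): same x and y₁ ≡ -y₂, so the sum is O.
5P = O, so the order is 5.

5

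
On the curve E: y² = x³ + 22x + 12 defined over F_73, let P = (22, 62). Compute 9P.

Repeated addition: build up to 9P.
2P: tangent at (22, 62): λ = (3·22² + 22)/(2·62) ≡ 14/51. 51⁻¹ ≡ 63 (mod 73), so λ ≡ 14·63 ≡ 6.
  x = λ² - 22 - 22 = 36 - 44 ≡ 65; y = λ·(22 - 65) - 62 ≡ 45. → (65, 45)
3P: (65, 45) + (22, 62). λ = (62 - 45)/(22 - 65) ≡ 17/30 mod 73. 30⁻¹ ≡ 56 (mod 73), so λ ≡ 3.
  x = λ² - 65 - 22 = 9 - 87 ≡ 68; y = λ·(65 - 68) - 45 ≡ 19. → (68, 19)
4P: (68, 19) + (22, 62). λ = (62 - 19)/(22 - 68) ≡ 43/27 mod 73. 27⁻¹ ≡ 46 (mod 73) since 27·46 = 1242 ≡ 1, so λ ≡ 7.
  x = λ² - 68 - 22 = 49 - 90 ≡ 32; y = λ·(68 - 32) - 19 ≡ 14. → (32, 14)
5P: (32, 14) + (22, 62). λ = (62 - 14)/(22 - 32) ≡ 48/63 mod 73. 63⁻¹ ≡ 51 (mod 73), so λ ≡ 39.
  x = λ² - 32 - 22 = 1521 - 54 ≡ 7; y = λ·(32 - 7) - 14 ≡ 12. → (7, 12)
6P: (7, 12) + (22, 62). λ = (62 - 12)/(22 - 7) ≡ 50/15 mod 73. 15⁻¹ ≡ 39 (mod 73) since 15·39 = 585 ≡ 1, so λ ≡ 52.
  x = λ² - 7 - 22 = 2704 - 29 ≡ 47; y = λ·(7 - 47) - 12 ≡ 25. → (47, 25)
7P: (47, 25) + (22, 62). λ = (62 - 25)/(22 - 47) ≡ 37/48 mod 73. 48⁻¹ ≡ 35 (mod 73), so λ ≡ 54.
  x = λ² - 47 - 22 = 2916 - 69 ≡ 0; y = λ·(47 - 0) - 25 ≡ 31. → (0, 31)
8P: (0, 31) + (22, 62). λ = (62 - 31)/(22 - 0) ≡ 31/22 mod 73. 22⁻¹ ≡ 10 (mod 73) since 22·10 = 220 ≡ 1, so λ ≡ 18.
  x = λ² - 0 - 22 = 324 - 22 ≡ 10; y = λ·(0 - 10) - 31 ≡ 8. → (10, 8)
9P: (10, 8) + (22, 62). λ = (62 - 8)/(22 - 10) ≡ 54/12 mod 73. 12⁻¹ ≡ 67 (mod 73) since 12·67 = 804 ≡ 1, so λ ≡ 41.
  x = λ² - 10 - 22 = 1681 - 32 ≡ 43; y = λ·(10 - 43) - 8 ≡ 26. → (43, 26)

(43, 26)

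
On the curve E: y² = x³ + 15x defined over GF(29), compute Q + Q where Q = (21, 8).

(7, 10)

tangent at (21, 8): λ = (3·21² + 15)/(2·8) ≡ 4/16. 16⁻¹ ≡ 20 (mod 29), so λ ≡ 4·20 ≡ 22.
  x = λ² - 21 - 21 = 484 - 42 ≡ 7; y = λ·(21 - 7) - 8 ≡ 10. → (7, 10)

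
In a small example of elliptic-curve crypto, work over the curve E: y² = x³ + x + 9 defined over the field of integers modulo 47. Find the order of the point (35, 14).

5

2P: tangent at (35, 14): λ = (3·35² + 1)/(2·14) ≡ 10/28. 28⁻¹ ≡ 42 (mod 47), so λ ≡ 10·42 ≡ 44.
  x = λ² - 35 - 35 = 1936 - 70 ≡ 33; y = λ·(35 - 33) - 14 ≡ 27. → (33, 27)
3P: (33, 27) + (35, 14). λ = (14 - 27)/(35 - 33) ≡ 34/2 mod 47. 2⁻¹ ≡ 24 (mod 47), so λ ≡ 17.
  x = λ² - 33 - 35 = 289 - 68 ≡ 33; y = λ·(33 - 33) - 27 ≡ 20. → (33, 20)
4P: (33, 20) + (35, 14). λ = (14 - 20)/(35 - 33) ≡ 41/2 mod 47. 2⁻¹ ≡ 24 (mod 47) since 2·24 = 48 ≡ 1, so λ ≡ 44.
  x = λ² - 33 - 35 = 1936 - 68 ≡ 35; y = λ·(33 - 35) - 20 ≡ 33. → (35, 33)
5P: (35, 33) + (35, 14): same x and y₁ ≡ -y₂, so the sum is the point at infinity.
5P = the point at infinity, so the order is 5.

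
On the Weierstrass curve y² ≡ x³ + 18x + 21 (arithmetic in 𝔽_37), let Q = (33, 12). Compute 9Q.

Repeated addition: build up to 9Q.
2Q: tangent at (33, 12): λ = (3·33² + 18)/(2·12) ≡ 29/24. 24⁻¹ ≡ 17 (mod 37) since 24·17 = 408 ≡ 1, so λ ≡ 29·17 ≡ 12.
  x = λ² - 33 - 33 = 144 - 66 ≡ 4; y = λ·(33 - 4) - 12 ≡ 3. → (4, 3)
3Q: (4, 3) + (33, 12). λ = (12 - 3)/(33 - 4) ≡ 9/29 mod 37. 29⁻¹ ≡ 23 (mod 37), so λ ≡ 22.
  x = λ² - 4 - 33 = 484 - 37 ≡ 3; y = λ·(4 - 3) - 3 ≡ 19. → (3, 19)
4Q: (3, 19) + (33, 12). λ = (12 - 19)/(33 - 3) ≡ 30/30 mod 37. 30⁻¹ ≡ 21 (mod 37) since 30·21 = 630 ≡ 1, so λ ≡ 1.
  x = λ² - 3 - 33 = 1 - 36 ≡ 2; y = λ·(3 - 2) - 19 ≡ 19. → (2, 19)
5Q: (2, 19) + (33, 12). λ = (12 - 19)/(33 - 2) ≡ 30/31 mod 37. 31⁻¹ ≡ 6 (mod 37), so λ ≡ 32.
  x = λ² - 2 - 33 = 1024 - 35 ≡ 27; y = λ·(2 - 27) - 19 ≡ 32. → (27, 32)
6Q: (27, 32) + (33, 12). λ = (12 - 32)/(33 - 27) ≡ 17/6 mod 37. 6⁻¹ ≡ 31 (mod 37), so λ ≡ 9.
  x = λ² - 27 - 33 = 81 - 60 ≡ 21; y = λ·(27 - 21) - 32 ≡ 22. → (21, 22)
7Q: (21, 22) + (33, 12). λ = (12 - 22)/(33 - 21) ≡ 27/12 mod 37. 12⁻¹ ≡ 34 (mod 37), so λ ≡ 30.
  x = λ² - 21 - 33 = 900 - 54 ≡ 32; y = λ·(21 - 32) - 22 ≡ 18. → (32, 18)
8Q: (32, 18) + (33, 12). λ = (12 - 18)/(33 - 32) ≡ 31/1 mod 37. 1⁻¹ ≡ 1 (mod 37), so λ ≡ 31.
  x = λ² - 32 - 33 = 961 - 65 ≡ 8; y = λ·(32 - 8) - 18 ≡ 23. → (8, 23)
9Q: (8, 23) + (33, 12). λ = (12 - 23)/(33 - 8) ≡ 26/25 mod 37. 25⁻¹ ≡ 3 (mod 37), so λ ≡ 4.
  x = λ² - 8 - 33 = 16 - 41 ≡ 12; y = λ·(8 - 12) - 23 ≡ 35. → (12, 35)

(12, 35)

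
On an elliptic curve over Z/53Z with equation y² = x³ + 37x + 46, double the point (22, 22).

tangent at (22, 22): λ = (3·22² + 37)/(2·22) ≡ 5/44. 44⁻¹ ≡ 47 (mod 53), so λ ≡ 5·47 ≡ 23.
  x = λ² - 22 - 22 = 529 - 44 ≡ 8; y = λ·(22 - 8) - 22 ≡ 35. → (8, 35)

(8, 35)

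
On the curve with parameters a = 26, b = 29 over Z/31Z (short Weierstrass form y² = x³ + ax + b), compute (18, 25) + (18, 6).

O

The two points share x = 18 and their y-coordinates satisfy 25 + 6 ≡ 0 (mod 31), so they are inverses. Their sum is O.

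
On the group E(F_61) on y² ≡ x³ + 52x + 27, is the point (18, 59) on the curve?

no

y² = 59² ≡ 4; x³ + 52x + 27 = 6795 ≡ 24 (mod 61). 4 ≠ 24.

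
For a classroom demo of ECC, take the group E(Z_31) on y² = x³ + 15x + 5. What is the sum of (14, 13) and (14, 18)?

O

The two points share x = 14 and their y-coordinates satisfy 13 + 18 ≡ 0 (mod 31), so they are inverses. Their sum is O.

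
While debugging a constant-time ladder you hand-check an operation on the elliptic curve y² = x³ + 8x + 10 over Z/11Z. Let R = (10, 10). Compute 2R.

(2, 1)

tangent at (10, 10): λ = (3·10² + 8)/(2·10) ≡ 0/9. 9⁻¹ ≡ 5 (mod 11) since 9·5 = 45 ≡ 1, so λ ≡ 0·5 ≡ 0.
  x = λ² - 10 - 10 = 0 - 20 ≡ 2; y = λ·(10 - 2) - 10 ≡ 1. → (2, 1)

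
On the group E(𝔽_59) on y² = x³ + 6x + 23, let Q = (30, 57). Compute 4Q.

(39, 24)

Repeated addition: build up to 4Q.
2Q: tangent at (30, 57): λ = (3·30² + 6)/(2·57) ≡ 51/55. 55⁻¹ ≡ 44 (mod 59) since 55·44 = 2420 ≡ 1, so λ ≡ 51·44 ≡ 2.
  x = λ² - 30 - 30 = 4 - 60 ≡ 3; y = λ·(30 - 3) - 57 ≡ 56. → (3, 56)
3Q: (3, 56) + (30, 57). λ = (57 - 56)/(30 - 3) ≡ 1/27 mod 59. 27⁻¹ ≡ 35 (mod 59), so λ ≡ 35.
  x = λ² - 3 - 30 = 1225 - 33 ≡ 12; y = λ·(3 - 12) - 56 ≡ 42. → (12, 42)
4Q: (12, 42) + (30, 57). λ = (57 - 42)/(30 - 12) ≡ 15/18 mod 59. 18⁻¹ ≡ 23 (mod 59), so λ ≡ 50.
  x = λ² - 12 - 30 = 2500 - 42 ≡ 39; y = λ·(12 - 39) - 42 ≡ 24. → (39, 24)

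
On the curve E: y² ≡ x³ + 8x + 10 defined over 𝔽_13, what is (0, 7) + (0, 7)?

tangent at (0, 7): λ = (3·0² + 8)/(2·7) ≡ 8/1. 1⁻¹ ≡ 1 (mod 13), so λ ≡ 8·1 ≡ 8.
  x = λ² - 0 - 0 = 64 - 0 ≡ 12; y = λ·(0 - 12) - 7 ≡ 1. → (12, 1)

(12, 1)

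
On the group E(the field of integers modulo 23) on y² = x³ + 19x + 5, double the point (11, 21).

tangent at (11, 21): λ = (3·11² + 19)/(2·21) ≡ 14/19. 19⁻¹ ≡ 17 (mod 23), so λ ≡ 14·17 ≡ 8.
  x = λ² - 11 - 11 = 64 - 22 ≡ 19; y = λ·(11 - 19) - 21 ≡ 7. → (19, 7)

(19, 7)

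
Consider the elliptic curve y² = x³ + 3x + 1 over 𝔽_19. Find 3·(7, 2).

(18, 4)

Write P = (7, 2).
Repeated addition: build up to 3P.
2P: tangent at (7, 2): λ = (3·7² + 3)/(2·2) ≡ 17/4. 4⁻¹ ≡ 5 (mod 19), so λ ≡ 17·5 ≡ 9.
  x = λ² - 7 - 7 = 81 - 14 ≡ 10; y = λ·(7 - 10) - 2 ≡ 9. → (10, 9)
3P: (10, 9) + (7, 2). λ = (2 - 9)/(7 - 10) ≡ 12/16 mod 19. 16⁻¹ ≡ 6 (mod 19), so λ ≡ 15.
  x = λ² - 10 - 7 = 225 - 17 ≡ 18; y = λ·(10 - 18) - 9 ≡ 4. → (18, 4)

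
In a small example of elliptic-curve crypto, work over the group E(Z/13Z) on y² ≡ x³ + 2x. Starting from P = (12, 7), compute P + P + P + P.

Double-and-add on 4 = (100)₂. Start with P = (12, 7) for the leading 1-bit.
double: tangent at (12, 7): λ = (3·12² + 2)/(2·7) ≡ 5/1. 1⁻¹ ≡ 1 (mod 13), so λ ≡ 5·1 ≡ 5.
  x = λ² - 12 - 12 = 25 - 24 ≡ 1; y = λ·(12 - 1) - 7 ≡ 9. → (1, 9)
double: tangent at (1, 9): λ = (3·1² + 2)/(2·9) ≡ 5/5. 5⁻¹ ≡ 8 (mod 13), so λ ≡ 5·8 ≡ 1.
  x = λ² - 1 - 1 = 1 - 2 ≡ 12; y = λ·(1 - 12) - 9 ≡ 6. → (12, 6)

(12, 6)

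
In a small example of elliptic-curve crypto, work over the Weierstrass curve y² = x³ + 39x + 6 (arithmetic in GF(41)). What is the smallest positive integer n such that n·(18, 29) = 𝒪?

4

2P: tangent at (18, 29): λ = (3·18² + 39)/(2·29) ≡ 27/17. 17⁻¹ ≡ 29 (mod 41) since 17·29 = 493 ≡ 1, so λ ≡ 27·29 ≡ 4.
  x = λ² - 18 - 18 = 16 - 36 ≡ 21; y = λ·(18 - 21) - 29 ≡ 0. → (21, 0)
3P: (21, 0) + (18, 29). λ = (29 - 0)/(18 - 21) ≡ 29/38 mod 41. 38⁻¹ ≡ 27 (mod 41), so λ ≡ 4.
  x = λ² - 21 - 18 = 16 - 39 ≡ 18; y = λ·(21 - 18) - 0 ≡ 12. → (18, 12)
4P: (18, 12) + (18, 29): same x and y₁ ≡ -y₂, so the sum is 𝒪.
4P = 𝒪, so the order is 4.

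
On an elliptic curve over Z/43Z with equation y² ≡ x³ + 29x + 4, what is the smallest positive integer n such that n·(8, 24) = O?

7

2P: tangent at (8, 24): λ = (3·8² + 29)/(2·24) ≡ 6/5. 5⁻¹ ≡ 26 (mod 43), so λ ≡ 6·26 ≡ 27.
  x = λ² - 8 - 8 = 729 - 16 ≡ 25; y = λ·(8 - 25) - 24 ≡ 33. → (25, 33)
3P: (25, 33) + (8, 24). λ = (24 - 33)/(8 - 25) ≡ 34/26 mod 43. 26⁻¹ ≡ 5 (mod 43), so λ ≡ 41.
  x = λ² - 25 - 8 = 1681 - 33 ≡ 14; y = λ·(25 - 14) - 33 ≡ 31. → (14, 31)
4P: (14, 31) + (8, 24). λ = (24 - 31)/(8 - 14) ≡ 36/37 mod 43. 37⁻¹ ≡ 7 (mod 43) since 37·7 = 259 ≡ 1, so λ ≡ 37.
  x = λ² - 14 - 8 = 1369 - 22 ≡ 14; y = λ·(14 - 14) - 31 ≡ 12. → (14, 12)
5P: (14, 12) + (8, 24). λ = (24 - 12)/(8 - 14) ≡ 12/37 mod 43. 37⁻¹ ≡ 7 (mod 43), so λ ≡ 41.
  x = λ² - 14 - 8 = 1681 - 22 ≡ 25; y = λ·(14 - 25) - 12 ≡ 10. → (25, 10)
6P: (25, 10) + (8, 24). λ = (24 - 10)/(8 - 25) ≡ 14/26 mod 43. 26⁻¹ ≡ 5 (mod 43), so λ ≡ 27.
  x = λ² - 25 - 8 = 729 - 33 ≡ 8; y = λ·(25 - 8) - 10 ≡ 19. → (8, 19)
7P: (8, 19) + (8, 24): same x and y₁ ≡ -y₂, so the sum is O.
7P = O, so the order is 7.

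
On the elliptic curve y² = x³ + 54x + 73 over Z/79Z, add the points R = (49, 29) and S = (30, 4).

(49, 50)

(49, 29) + (30, 4). λ = (4 - 29)/(30 - 49) ≡ 54/60 mod 79. 60⁻¹ ≡ 54 (mod 79) since 60·54 = 3240 ≡ 1, so λ ≡ 72.
  x = λ² - 49 - 30 = 5184 - 79 ≡ 49; y = λ·(49 - 49) - 29 ≡ 50. → (49, 50)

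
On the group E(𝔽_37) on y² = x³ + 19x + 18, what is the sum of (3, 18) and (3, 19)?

O

The two points share x = 3 and their y-coordinates satisfy 18 + 19 ≡ 0 (mod 37), so they are inverses. Their sum is O.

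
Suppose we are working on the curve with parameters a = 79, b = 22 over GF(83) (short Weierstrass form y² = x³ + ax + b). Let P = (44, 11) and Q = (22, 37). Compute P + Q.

(44, 11) + (22, 37). λ = (37 - 11)/(22 - 44) ≡ 26/61 mod 83. 61⁻¹ ≡ 49 (mod 83) since 61·49 = 2989 ≡ 1, so λ ≡ 29.
  x = λ² - 44 - 22 = 841 - 66 ≡ 28; y = λ·(44 - 28) - 11 ≡ 38. → (28, 38)

(28, 38)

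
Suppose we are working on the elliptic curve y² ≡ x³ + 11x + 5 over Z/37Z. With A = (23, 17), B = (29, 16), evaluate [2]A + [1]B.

First 2A:
Repeated addition: build up to 2A.
2A: tangent at (23, 17): λ = (3·23² + 11)/(2·17) ≡ 7/34. 34⁻¹ ≡ 12 (mod 37), so λ ≡ 7·12 ≡ 10.
  x = λ² - 23 - 23 = 100 - 46 ≡ 17; y = λ·(23 - 17) - 17 ≡ 6. → (17, 6)
2A = (17, 6).
Finally 2A + B:
(17, 6) + (29, 16). λ = (16 - 6)/(29 - 17) ≡ 10/12 mod 37. 12⁻¹ ≡ 34 (mod 37) since 12·34 = 408 ≡ 1, so λ ≡ 7.
  x = λ² - 17 - 29 = 49 - 46 ≡ 3; y = λ·(17 - 3) - 6 ≡ 18. → (3, 18)

(3, 18)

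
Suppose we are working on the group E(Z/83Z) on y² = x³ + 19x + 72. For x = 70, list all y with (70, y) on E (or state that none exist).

x³ + 19x + 72 = 344402 ≡ 35 (mod 83).
35 is a non-residue mod 83; no y exists.

none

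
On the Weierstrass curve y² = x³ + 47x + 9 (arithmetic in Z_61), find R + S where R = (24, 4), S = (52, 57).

(24, 4) + (52, 57). λ = (57 - 4)/(52 - 24) ≡ 53/28 mod 61. 28⁻¹ ≡ 24 (mod 61) since 28·24 = 672 ≡ 1, so λ ≡ 52.
  x = λ² - 24 - 52 = 2704 - 76 ≡ 5; y = λ·(24 - 5) - 4 ≡ 8. → (5, 8)

(5, 8)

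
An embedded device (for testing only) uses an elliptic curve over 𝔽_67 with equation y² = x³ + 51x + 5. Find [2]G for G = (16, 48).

tangent at (16, 48): λ = (3·16² + 51)/(2·48) ≡ 15/29. 29⁻¹ ≡ 37 (mod 67), so λ ≡ 15·37 ≡ 19.
  x = λ² - 16 - 16 = 361 - 32 ≡ 61; y = λ·(16 - 61) - 48 ≡ 35. → (61, 35)

(61, 35)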